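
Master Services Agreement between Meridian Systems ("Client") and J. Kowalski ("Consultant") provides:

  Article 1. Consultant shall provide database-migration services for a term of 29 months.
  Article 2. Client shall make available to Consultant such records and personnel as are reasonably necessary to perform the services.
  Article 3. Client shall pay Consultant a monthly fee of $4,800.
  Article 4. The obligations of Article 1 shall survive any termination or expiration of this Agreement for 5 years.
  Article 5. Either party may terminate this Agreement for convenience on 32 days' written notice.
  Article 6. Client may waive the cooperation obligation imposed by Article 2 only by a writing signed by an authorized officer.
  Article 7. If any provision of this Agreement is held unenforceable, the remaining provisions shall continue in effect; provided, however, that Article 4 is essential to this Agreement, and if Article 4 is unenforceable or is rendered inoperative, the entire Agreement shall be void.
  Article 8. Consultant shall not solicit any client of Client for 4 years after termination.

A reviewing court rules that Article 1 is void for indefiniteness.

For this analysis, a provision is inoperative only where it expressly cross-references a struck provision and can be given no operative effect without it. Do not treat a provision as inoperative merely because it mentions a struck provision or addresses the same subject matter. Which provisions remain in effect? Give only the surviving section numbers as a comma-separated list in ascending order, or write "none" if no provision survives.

Article 1 is struck. Article 4 merely fixes the survival period for Article 1; with Article 1 gone it has nothing to operate on and falls away. Article 7 makes Article 4 an essential term, and Article 4 has been rendered inoperative by the cascade; under Article 7, the entire Agreement is therefore void. No provision of the Agreement survives.

none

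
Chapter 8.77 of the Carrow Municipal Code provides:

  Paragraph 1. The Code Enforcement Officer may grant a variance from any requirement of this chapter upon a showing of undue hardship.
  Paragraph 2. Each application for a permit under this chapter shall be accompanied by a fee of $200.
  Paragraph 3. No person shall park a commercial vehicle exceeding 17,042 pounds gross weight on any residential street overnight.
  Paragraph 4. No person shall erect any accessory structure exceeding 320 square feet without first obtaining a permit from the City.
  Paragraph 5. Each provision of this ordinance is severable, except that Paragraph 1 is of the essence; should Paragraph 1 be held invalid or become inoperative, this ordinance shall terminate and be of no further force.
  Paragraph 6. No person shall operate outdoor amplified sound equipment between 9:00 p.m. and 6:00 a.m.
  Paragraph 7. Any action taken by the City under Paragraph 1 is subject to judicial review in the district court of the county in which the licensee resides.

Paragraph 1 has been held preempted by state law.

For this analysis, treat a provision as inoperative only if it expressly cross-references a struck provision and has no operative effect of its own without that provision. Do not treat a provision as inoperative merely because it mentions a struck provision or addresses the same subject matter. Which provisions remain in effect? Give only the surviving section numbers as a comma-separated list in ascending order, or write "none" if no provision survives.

Paragraph 1 is struck. Paragraph 7 operates only by reference to Paragraph 1, so it falls with Paragraph 1. Paragraph 5 makes Paragraph 1 an essential term, and Paragraph 1 is the provision held invalid; under Paragraph 5, the entire ordinance is therefore void. No provision of the ordinance survives.

none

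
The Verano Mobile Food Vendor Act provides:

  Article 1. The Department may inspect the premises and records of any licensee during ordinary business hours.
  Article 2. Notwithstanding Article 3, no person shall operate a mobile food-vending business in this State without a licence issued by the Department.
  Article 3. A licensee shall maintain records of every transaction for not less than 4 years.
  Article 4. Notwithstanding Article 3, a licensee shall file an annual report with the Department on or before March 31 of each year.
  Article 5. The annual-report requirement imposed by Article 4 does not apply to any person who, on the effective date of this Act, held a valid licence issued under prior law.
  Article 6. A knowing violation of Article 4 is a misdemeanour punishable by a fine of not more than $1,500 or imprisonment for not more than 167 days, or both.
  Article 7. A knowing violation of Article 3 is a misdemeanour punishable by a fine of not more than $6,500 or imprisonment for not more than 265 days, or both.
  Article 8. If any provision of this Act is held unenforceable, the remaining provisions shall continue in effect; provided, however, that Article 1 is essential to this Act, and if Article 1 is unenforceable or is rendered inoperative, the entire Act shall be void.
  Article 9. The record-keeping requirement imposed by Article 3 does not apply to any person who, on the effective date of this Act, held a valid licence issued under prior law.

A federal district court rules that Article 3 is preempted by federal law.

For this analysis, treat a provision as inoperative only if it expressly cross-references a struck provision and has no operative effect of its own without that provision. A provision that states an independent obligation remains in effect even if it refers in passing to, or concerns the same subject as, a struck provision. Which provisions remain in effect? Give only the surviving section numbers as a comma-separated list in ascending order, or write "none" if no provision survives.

Article 3 is struck. Article 7 has no operative effect of its own apart from Article 3 and is therefore inoperative. Article 9 merely fixes the grandfather exemption from Article 3; with Article 3 gone it has nothing to operate on and falls away. Article 2 mentions Article 3 but its own obligation stands independently of Article 3, so Article 2 is not affected. Although Article 4 refers to Article 3, its operative terms do not depend on Article 3, so it remains in effect. Article 8 makes Article 1 an essential term, but Article 1 is unaffected, so the severability proviso in Article 8 preserves the remaining provisions. That leaves Article 1, Article 2, Article 4, Article 5, Article 6, and Article 8 in effect.

1, 2, 4, 5, 6, 8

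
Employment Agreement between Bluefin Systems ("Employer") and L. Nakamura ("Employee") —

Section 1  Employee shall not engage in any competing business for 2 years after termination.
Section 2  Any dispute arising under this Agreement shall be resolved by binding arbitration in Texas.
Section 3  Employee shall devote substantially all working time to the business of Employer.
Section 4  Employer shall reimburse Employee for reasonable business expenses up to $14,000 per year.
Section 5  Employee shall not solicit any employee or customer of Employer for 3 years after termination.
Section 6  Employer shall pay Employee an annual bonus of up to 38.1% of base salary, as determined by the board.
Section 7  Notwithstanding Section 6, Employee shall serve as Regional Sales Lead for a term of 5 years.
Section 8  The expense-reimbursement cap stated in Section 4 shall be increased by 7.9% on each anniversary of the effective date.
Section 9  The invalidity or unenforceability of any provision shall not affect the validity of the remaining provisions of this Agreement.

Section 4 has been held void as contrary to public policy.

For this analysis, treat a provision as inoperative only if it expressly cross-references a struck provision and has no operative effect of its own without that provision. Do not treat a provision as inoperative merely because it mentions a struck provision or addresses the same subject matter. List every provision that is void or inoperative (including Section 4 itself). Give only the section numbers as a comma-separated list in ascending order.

Section 4 is struck. Section 8 has no operative effect of its own apart from Section 4 and is therefore inoperative. Section 9 is a severability clause and preserves every provision that can still be given independent effect. That leaves Section 1, Section 2, Section 3, Section 5, Section 6, Section 7, and Section 9 in effect.

4, 8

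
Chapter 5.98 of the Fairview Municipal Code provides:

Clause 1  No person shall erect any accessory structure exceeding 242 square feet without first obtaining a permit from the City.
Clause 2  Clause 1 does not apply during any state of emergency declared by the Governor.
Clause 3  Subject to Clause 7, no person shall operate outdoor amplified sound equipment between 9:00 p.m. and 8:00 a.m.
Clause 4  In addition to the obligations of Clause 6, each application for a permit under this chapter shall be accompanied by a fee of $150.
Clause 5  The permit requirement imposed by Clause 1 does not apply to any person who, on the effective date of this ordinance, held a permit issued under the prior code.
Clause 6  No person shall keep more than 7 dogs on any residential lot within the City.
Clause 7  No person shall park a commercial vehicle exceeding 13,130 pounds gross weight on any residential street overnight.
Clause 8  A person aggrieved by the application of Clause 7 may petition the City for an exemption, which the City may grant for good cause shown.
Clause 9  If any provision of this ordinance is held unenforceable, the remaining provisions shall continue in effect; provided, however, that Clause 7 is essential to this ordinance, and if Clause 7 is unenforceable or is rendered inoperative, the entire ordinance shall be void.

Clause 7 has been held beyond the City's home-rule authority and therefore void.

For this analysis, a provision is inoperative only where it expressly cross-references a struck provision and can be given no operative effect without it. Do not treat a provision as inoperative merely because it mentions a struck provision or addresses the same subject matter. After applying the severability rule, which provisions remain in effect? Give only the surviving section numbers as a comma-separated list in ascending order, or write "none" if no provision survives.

none

Clause 7 is struck. Clause 8 operates only by reference to Clause 7, so it falls with Clause 7. Clause 9 makes Clause 7 an essential term, and Clause 7 is the provision held invalid; under Clause 9, the entire ordinance is therefore void. No provision of the ordinance survives.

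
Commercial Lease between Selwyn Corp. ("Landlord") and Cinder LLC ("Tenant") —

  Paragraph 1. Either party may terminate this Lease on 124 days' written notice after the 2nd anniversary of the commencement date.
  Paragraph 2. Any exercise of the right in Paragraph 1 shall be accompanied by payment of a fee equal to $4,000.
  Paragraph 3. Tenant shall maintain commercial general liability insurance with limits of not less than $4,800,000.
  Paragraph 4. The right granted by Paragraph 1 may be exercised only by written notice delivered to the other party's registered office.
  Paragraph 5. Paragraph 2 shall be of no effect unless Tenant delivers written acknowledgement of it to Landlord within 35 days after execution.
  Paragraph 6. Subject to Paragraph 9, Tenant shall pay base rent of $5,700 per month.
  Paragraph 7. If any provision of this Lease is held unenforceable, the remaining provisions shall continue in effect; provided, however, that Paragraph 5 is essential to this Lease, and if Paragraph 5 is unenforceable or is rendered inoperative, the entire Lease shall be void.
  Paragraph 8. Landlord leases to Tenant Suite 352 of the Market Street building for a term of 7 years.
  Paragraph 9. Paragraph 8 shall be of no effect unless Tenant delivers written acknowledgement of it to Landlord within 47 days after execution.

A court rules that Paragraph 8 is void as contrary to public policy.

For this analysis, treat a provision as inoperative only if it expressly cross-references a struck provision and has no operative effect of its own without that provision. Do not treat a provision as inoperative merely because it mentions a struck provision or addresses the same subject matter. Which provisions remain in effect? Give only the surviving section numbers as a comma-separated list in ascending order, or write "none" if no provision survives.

Paragraph 8 is struck. Paragraph 9 operates only by reference to Paragraph 8, so it falls with Paragraph 8. Although Paragraph 6 refers to Paragraph 9, its operative terms do not depend on Paragraph 9, so it remains in effect. Paragraph 7 makes Paragraph 5 an essential term, but Paragraph 5 is unaffected, so the severability proviso in Paragraph 7 preserves the remaining provisions. That leaves Paragraph 1, Paragraph 2, Paragraph 3, Paragraph 4, Paragraph 5, Paragraph 6, and Paragraph 7 in effect.

1, 2, 3, 4, 5, 6, 7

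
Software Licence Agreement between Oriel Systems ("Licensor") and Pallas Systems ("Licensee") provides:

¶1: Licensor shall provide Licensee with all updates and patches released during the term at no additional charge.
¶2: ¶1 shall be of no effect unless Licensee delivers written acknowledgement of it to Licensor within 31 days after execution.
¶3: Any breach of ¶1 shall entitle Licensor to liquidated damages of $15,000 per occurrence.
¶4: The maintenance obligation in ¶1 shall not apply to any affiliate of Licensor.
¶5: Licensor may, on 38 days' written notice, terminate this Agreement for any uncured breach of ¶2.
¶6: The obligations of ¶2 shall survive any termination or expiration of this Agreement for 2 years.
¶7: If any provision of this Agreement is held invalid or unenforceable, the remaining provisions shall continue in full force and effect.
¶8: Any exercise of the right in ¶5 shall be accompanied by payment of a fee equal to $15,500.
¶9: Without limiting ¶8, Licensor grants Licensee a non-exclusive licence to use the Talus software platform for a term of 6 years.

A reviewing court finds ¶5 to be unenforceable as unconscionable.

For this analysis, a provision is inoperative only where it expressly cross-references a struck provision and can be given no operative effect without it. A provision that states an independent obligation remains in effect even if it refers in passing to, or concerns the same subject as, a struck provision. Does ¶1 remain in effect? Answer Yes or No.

¶5 is struck. ¶8 merely fixes the exercise fee for ¶5; with ¶5 gone it has nothing to operate on and falls away. Although ¶9 refers to ¶8, its operative terms do not depend on ¶8, so it remains in effect. Under the severability clause in ¶7, the remaining provisions continue in force. That leaves ¶1, ¶2, ¶3, ¶4, ¶6, ¶7, and ¶9 in effect. ¶1 is among the surviving provisions, so the answer is yes.

Yes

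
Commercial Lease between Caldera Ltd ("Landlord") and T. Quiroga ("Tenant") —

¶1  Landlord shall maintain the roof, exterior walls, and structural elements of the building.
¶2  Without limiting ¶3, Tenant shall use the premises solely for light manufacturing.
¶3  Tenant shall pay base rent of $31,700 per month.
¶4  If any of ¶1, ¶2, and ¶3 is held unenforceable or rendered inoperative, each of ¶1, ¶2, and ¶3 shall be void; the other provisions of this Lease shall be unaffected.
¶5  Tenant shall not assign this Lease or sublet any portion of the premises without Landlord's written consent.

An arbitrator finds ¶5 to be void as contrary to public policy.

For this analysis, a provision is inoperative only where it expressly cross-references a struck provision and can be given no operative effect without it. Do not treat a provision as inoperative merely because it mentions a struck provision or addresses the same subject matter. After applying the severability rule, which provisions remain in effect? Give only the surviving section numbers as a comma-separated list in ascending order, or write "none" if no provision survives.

¶5 is struck. Nothing else in the Lease is defined by reference to ¶5. ¶4 ties ¶1, ¶2, and ¶3 together, but none of those is affected here; the remaining provisions continue in force under ¶4. ¶1, ¶2, ¶3, and ¶4 remain in effect.

1, 2, 3, 4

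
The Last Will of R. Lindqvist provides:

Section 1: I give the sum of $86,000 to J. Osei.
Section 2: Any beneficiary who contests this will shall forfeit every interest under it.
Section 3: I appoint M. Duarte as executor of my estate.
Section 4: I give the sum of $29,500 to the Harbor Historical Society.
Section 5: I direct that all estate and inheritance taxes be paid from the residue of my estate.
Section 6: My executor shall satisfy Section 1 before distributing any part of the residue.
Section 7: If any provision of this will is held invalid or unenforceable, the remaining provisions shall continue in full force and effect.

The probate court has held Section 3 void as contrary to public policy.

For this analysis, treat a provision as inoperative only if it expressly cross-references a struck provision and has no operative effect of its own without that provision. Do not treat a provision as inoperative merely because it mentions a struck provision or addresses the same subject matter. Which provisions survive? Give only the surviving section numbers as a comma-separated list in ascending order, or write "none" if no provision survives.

Section 3 is struck. Nothing else in the will is defined by reference to Section 3. Under the severability clause in Section 7, the remaining provisions continue in force. The provisions still in force are Section 1, Section 2, Section 4, Section 5, Section 6, and Section 7.

1, 2, 4, 5, 6, 7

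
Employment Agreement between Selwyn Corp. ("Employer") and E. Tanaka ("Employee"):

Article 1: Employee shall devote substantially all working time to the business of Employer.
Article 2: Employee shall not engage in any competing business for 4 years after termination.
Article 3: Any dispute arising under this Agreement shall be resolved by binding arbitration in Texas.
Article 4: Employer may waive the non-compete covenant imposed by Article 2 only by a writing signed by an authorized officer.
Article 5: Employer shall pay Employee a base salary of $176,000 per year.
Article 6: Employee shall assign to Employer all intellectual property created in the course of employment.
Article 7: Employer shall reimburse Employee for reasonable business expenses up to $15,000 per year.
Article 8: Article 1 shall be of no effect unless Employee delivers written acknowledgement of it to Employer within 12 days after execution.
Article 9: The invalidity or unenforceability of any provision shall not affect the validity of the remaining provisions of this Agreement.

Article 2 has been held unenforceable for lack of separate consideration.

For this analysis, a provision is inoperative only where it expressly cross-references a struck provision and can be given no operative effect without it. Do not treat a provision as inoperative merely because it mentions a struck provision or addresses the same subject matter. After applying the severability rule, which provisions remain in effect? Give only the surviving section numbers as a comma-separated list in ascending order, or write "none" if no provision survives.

1, 3, 5, 6, 7, 8, 9

Article 2 is struck. The only function of Article 4 is the waiver condition for Article 2, so it cannot stand once Article 2 is removed. Under the severability clause in Article 9, the remaining provisions continue in force. Article 1, Article 3, Article 5, Article 6, Article 7, Article 8, and Article 9 remain in effect.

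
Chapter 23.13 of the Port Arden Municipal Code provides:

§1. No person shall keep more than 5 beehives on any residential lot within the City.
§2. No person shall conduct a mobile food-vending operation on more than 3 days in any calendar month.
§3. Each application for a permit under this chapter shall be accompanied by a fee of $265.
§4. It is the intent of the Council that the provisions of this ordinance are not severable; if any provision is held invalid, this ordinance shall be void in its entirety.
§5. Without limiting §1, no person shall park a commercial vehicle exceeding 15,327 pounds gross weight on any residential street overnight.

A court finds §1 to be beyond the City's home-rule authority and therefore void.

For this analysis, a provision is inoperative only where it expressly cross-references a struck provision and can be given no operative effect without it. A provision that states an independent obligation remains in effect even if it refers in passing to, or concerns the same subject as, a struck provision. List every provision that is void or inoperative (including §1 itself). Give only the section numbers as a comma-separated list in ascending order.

1, 2, 3, 4, 5

§1 is struck. Nothing else in the ordinance is defined by reference to §1. §4 provides that the ordinance is not severable, so the invalidity of any one provision voids the entire ordinance. No provision of the ordinance survives.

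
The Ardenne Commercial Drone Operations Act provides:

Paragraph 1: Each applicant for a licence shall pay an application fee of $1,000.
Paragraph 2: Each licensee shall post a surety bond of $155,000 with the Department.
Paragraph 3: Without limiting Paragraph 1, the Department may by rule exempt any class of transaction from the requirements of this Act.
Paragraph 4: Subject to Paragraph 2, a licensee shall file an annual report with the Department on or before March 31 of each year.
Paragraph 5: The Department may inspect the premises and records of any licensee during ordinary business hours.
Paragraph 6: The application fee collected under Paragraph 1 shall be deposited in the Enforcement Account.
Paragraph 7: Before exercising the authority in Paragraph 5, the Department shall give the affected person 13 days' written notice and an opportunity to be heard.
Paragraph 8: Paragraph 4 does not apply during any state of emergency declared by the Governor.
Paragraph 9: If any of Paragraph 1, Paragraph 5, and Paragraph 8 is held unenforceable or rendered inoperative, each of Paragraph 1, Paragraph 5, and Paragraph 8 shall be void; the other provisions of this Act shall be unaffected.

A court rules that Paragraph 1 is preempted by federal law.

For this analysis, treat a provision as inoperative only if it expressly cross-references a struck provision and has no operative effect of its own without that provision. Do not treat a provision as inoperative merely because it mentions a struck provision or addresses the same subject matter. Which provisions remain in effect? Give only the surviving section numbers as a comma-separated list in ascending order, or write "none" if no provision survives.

Paragraph 1 is struck. The whole of Paragraph 6 is the disposition of the application fee, defined by reference to Paragraph 1, so Paragraph 6 cannot stand once Paragraph 1 is removed. Although Paragraph 3 refers to Paragraph 1, its operative terms do not depend on Paragraph 1, so it remains in effect. Paragraph 9 declares Paragraph 1, Paragraph 5, and Paragraph 8 mutually dependent; since one of them has fallen, all of them are of no effect. That brings down Paragraph 5 and Paragraph 8 as well. Paragraph 7 in turn depends solely on a provision now struck and likewise falls. The remainder continues in force under Paragraph 9. The provisions still in force are Paragraph 2, Paragraph 3, Paragraph 4, and Paragraph 9.

2, 3, 4, 9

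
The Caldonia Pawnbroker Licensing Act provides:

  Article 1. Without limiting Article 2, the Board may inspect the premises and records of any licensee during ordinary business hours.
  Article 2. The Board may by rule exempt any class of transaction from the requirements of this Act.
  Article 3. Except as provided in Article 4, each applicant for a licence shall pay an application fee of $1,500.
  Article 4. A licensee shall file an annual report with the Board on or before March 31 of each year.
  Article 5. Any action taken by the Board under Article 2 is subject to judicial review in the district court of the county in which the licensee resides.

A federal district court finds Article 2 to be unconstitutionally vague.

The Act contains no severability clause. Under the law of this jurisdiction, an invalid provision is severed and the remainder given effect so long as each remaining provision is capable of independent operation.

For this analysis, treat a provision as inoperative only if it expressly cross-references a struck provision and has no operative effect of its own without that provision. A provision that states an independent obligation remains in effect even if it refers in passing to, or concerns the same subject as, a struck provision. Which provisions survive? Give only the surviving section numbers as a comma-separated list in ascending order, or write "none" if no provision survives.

Article 2 is struck. The only function of Article 5 is the judicial-review right for Article 2, so it cannot stand once Article 2 is removed. Article 1 mentions Article 2 but its own obligation stands independently of Article 2, so Article 1 is not affected. With no severability clause, the stated default rule severs what cannot stand and enforces each remaining provision that can operate on its own. The provisions still in force are Article 1, Article 3, and Article 4.

1, 3, 4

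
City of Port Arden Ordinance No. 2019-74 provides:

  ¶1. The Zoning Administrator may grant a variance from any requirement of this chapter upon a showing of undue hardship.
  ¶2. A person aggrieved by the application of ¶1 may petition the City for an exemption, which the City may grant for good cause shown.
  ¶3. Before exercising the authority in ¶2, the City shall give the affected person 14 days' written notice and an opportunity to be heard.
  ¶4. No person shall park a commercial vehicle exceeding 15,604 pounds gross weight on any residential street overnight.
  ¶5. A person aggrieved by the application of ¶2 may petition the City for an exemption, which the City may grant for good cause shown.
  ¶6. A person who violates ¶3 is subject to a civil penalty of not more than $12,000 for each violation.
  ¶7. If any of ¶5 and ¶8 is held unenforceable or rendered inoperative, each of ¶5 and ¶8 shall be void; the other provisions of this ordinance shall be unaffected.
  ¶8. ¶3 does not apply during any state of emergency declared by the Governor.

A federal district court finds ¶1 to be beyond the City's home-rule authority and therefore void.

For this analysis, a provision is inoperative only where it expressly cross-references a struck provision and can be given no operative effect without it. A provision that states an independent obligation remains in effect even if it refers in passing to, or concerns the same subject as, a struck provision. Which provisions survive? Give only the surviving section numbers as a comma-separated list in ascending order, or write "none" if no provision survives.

¶1 is struck. ¶2 has no operative effect of its own apart from ¶1 and is therefore inoperative. The only function of ¶3 is the notice-and-hearing requirement for ¶2, so it cannot stand once ¶2 is removed. The only function of ¶5 is the exemption procedure for ¶2, so it cannot stand once ¶2 is removed. ¶6 operates only by reference to ¶3, so it falls with ¶3. The only function of ¶8 is the emergency suspension of ¶3, so it cannot stand once ¶3 is removed. ¶7 declares ¶5 and ¶8 mutually dependent; since one of them has fallen, all of them are of no effect. The remainder continues in force under ¶7. ¶4 and ¶7 remain in effect.

4, 7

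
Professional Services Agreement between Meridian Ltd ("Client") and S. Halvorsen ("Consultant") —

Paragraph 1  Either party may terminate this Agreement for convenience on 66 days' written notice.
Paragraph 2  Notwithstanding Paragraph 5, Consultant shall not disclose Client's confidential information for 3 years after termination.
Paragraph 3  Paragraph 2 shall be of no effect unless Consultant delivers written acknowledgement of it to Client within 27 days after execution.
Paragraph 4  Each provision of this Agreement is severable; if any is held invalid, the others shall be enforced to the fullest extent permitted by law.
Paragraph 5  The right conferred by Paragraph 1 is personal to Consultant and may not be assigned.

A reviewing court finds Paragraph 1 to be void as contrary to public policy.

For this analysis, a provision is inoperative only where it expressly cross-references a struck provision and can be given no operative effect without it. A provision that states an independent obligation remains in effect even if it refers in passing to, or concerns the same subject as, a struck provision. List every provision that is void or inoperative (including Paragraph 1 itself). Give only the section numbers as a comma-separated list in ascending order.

Paragraph 1 is struck. The only function of Paragraph 5 is the non-assignment of Paragraph 1, so it cannot stand once Paragraph 1 is removed. Paragraph 2 mentions Paragraph 5 but its own obligation stands independently of Paragraph 5, so Paragraph 2 is not affected. Paragraph 4 is a severability clause and preserves every provision that can still be given independent effect. The provisions still in force are Paragraph 2, Paragraph 3, and Paragraph 4.

1, 5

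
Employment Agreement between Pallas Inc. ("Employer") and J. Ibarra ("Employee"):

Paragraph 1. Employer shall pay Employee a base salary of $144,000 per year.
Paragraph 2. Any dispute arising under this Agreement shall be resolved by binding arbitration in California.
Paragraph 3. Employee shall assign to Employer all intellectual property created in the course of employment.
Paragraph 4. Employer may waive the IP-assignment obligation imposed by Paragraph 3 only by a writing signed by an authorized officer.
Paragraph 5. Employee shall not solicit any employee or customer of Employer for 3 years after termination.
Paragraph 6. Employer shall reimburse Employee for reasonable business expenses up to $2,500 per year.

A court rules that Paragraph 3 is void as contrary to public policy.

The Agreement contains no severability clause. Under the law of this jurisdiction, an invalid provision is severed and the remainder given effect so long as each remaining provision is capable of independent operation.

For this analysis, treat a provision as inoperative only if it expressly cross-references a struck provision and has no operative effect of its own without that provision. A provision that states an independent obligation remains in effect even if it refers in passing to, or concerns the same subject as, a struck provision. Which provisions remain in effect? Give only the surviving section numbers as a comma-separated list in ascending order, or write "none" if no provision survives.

1, 2, 5, 6

Paragraph 3 is struck. Paragraph 4 operates only by reference to Paragraph 3, so it falls with Paragraph 3. With no severability clause, the stated default rule severs what cannot stand and enforces each remaining provision that can operate on its own. The provisions still in force are Paragraph 1, Paragraph 2, Paragraph 5, and Paragraph 6.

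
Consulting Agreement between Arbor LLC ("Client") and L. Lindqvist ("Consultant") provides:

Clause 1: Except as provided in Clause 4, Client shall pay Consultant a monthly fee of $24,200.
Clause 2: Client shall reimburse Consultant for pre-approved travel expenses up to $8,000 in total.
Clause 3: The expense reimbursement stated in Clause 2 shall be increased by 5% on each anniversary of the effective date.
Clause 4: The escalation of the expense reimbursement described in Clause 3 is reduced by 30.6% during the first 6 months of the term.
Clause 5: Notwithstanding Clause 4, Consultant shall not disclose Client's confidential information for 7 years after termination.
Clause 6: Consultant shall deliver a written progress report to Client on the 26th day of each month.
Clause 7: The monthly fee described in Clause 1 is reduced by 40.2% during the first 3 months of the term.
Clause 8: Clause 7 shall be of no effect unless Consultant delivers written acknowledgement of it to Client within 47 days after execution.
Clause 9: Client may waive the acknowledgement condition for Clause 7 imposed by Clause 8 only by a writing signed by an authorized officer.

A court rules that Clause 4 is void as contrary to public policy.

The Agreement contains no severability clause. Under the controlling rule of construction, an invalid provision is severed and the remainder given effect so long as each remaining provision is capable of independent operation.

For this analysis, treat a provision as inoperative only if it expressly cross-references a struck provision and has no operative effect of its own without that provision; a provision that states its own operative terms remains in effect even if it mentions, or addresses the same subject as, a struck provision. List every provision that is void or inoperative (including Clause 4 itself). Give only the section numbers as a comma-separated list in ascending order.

4

Clause 4 is struck. Although Clause 5 refers to Clause 4, its operative terms do not depend on Clause 4, so it remains in effect. Although Clause 1 refers to Clause 4, its operative terms do not depend on Clause 4, so it remains in effect. No other provision's operative terms depend on Clause 4. With no severability clause, the stated default rule severs what cannot stand and enforces each remaining provision that can operate on its own. That leaves Clause 1, Clause 2, Clause 3, Clause 5, Clause 6, Clause 7, Clause 8, and Clause 9 in effect.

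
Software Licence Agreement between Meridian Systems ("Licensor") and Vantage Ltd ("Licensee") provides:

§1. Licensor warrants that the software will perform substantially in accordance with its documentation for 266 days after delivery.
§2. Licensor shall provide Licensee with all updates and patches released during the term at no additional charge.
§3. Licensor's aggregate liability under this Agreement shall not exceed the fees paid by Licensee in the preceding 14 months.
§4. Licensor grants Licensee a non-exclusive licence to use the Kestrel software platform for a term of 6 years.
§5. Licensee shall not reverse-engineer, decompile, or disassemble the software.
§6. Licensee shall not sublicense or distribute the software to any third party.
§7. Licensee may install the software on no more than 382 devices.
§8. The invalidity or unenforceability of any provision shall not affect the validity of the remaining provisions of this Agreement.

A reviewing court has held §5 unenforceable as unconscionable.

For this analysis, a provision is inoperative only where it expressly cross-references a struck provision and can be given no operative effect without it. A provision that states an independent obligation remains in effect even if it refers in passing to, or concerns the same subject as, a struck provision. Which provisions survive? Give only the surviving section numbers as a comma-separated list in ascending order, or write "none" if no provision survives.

§5 is struck. Nothing else in the Agreement is defined by reference to §5. §8 is a severability clause and preserves every provision that can still be given independent effect. The provisions still in force are §1, §2, §3, §4, §6, §7, and §8.

1, 2, 3, 4, 6, 7, 8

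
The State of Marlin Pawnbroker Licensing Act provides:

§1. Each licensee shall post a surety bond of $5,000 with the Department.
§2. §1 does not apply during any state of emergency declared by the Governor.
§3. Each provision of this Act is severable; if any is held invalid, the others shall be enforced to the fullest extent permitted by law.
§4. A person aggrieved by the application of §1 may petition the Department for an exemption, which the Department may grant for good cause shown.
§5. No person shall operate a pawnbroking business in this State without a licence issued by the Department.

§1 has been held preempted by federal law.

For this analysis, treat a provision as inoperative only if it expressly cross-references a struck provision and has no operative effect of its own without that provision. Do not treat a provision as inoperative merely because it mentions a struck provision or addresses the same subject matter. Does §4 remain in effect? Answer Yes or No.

§1 is struck. The only function of §2 is the emergency suspension of §1, so it cannot stand once §1 is removed. §4 operates only by reference to §1, so it falls with §1. §3 is a severability clause and preserves every provision that can still be given independent effect. §3 and §5 remain in effect. §4 is among the inoperative provisions, so the answer is no.

No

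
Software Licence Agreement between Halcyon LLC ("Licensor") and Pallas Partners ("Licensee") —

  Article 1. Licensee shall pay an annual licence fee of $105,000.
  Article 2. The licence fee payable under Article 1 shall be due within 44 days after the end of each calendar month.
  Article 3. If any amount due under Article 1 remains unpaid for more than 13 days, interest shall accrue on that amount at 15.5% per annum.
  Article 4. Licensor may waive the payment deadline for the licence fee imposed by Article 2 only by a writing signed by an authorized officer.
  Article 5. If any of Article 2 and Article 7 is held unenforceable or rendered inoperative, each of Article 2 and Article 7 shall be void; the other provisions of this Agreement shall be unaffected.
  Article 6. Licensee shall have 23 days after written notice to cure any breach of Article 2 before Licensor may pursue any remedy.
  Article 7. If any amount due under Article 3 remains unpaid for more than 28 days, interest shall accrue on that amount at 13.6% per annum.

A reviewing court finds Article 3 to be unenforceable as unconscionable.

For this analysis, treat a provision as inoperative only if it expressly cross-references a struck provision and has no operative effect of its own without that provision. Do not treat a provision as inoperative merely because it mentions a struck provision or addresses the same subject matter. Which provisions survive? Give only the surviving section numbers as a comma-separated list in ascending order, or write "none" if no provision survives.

Article 3 is struck. Article 7 has no operative effect of its own apart from Article 3 and is therefore inoperative. Article 5 declares Article 2 and Article 7 mutually dependent; since one of them has fallen, all of them are of no effect. That brings down Article 2 as well. Article 4 and Article 6 in turn depend solely on a provision now struck and likewise fall. The remainder continues in force under Article 5. Article 1 and Article 5 remain in effect.

1, 5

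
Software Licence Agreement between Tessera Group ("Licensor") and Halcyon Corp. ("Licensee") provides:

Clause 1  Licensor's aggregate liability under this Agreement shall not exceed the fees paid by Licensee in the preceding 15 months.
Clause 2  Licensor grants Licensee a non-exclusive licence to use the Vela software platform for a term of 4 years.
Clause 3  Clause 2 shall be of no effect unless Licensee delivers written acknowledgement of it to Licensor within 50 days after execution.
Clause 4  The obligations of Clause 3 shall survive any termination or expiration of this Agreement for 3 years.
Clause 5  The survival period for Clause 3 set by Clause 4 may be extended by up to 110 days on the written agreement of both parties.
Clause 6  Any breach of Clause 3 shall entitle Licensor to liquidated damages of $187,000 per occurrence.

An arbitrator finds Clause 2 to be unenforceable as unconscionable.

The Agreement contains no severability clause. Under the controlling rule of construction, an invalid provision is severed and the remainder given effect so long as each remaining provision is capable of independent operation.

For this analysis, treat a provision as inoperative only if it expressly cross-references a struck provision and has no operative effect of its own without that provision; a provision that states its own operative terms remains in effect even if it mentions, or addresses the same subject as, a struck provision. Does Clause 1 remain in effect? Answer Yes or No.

Clause 2 is struck. Clause 3 has no operative effect of its own apart from Clause 2 and is therefore inoperative. Clause 4 has no operative effect of its own apart from Clause 3 and is therefore inoperative. Clause 6 operates only by reference to Clause 3, so it falls with Clause 3. Clause 5 has no operative effect of its own apart from Clause 4 and is therefore inoperative. With no severability clause, the stated default rule severs what cannot stand and enforces each remaining provision that can operate on its own. Only Clause 1 remains in effect. Clause 1 is among the surviving provisions, so the answer is yes.

Yes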